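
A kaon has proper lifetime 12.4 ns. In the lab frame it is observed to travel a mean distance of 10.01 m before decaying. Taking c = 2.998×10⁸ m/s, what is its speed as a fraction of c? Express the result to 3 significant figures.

0.937c

Lab distance = (lab lifetime)·v = γτ·βc, so βγ = d/(cτ) = 10.01/(2.998×10⁸ × 1.240×10^-8) = 2.6927.
With βγ = 2.6927: γ² = 1 + (βγ)² = 8.25063, and β = (βγ)/γ = 2.6927/2.87239 = 0.937.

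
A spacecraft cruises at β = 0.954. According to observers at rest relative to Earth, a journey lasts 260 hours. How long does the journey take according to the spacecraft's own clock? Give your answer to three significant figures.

With β = 0.954, γ = 1/√(1 − 0.954²) = 1/√0.089884 = 3.3355.
The spacecraft's clock runs slow as seen from Earth, so Δτ = Δt/γ = 260/3.3355 = 77.9 hours.

77.9 hours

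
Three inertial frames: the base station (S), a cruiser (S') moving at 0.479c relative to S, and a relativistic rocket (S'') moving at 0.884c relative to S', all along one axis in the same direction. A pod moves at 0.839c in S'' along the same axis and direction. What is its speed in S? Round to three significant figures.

0.996c

Apply u = (u'+v)/(1+u'v) twice. Pod in the cruiser frame: (0.839+0.884)/(1+0.839·0.884) = 1.723/1.741676 = 0.98928c.
That velocity, transformed to the rest frame of the base station: (0.98928+0.479)/(1+0.98928·0.479) = 1.46828/1.47386512 = 0.99621c.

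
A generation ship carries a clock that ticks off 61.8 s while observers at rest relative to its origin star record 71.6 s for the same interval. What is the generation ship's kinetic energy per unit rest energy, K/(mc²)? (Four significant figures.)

γ = Δt/Δτ = 71.6/61.8 = 1.15858.
K/(mc²) = γ − 1 = 1.15858 − 1 = 0.1586.

0.1586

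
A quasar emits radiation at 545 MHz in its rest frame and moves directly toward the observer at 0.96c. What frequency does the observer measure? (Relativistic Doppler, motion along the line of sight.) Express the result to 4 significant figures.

Relativistic Doppler (source moving toward): f_obs = f_src · √((1+β)/(1−β)).
With β = 0.96: factor = √(1.96/0.04) = 7.
f_obs = 545 × 7 = 3815 MHz.

3815 MHz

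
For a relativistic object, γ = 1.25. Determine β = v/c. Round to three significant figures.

0.600

β = √(1 − 1/γ²) = √(1 − 1/1.5625) = √0.36 = 0.600.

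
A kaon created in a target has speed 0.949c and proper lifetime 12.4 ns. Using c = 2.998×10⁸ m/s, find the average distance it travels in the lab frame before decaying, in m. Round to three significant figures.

γ = 1/√(1 − β²) = 1/√(1 − 0.900601) = 1/√0.099399 = 1/0.315276 = 3.1718.
Lab-frame lifetime: Δt = γτ = 3.1718 × 12.4 ns = 39.33 ns.
Distance: d = vΔt = 0.949 × 2.998×10⁸ m/s × 3.9330×10^-8 s = 11.2 m.

11.2 m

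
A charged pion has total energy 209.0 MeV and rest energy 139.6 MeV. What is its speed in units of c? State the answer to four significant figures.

γ = E/(mc²) = 209.0/139.6 = 1.4971.
β = √(1 − 1/γ²) = √(1 − 0.446168) = √0.553832 = 0.7442.

0.7442c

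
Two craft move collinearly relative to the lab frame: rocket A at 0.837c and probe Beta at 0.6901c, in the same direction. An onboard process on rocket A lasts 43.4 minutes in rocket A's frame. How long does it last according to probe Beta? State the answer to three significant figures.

The velocity of rocket A relative to probe Beta is (0.837 − 0.6901)c / (1 − 0.837×0.6901) = 0.34779c; relative speed 0.34779c.
γ for this relative speed: γ = 1/√(1 − 0.120958) = 1.0666.
The clock on rocket A records proper time, so probe Beta measures Δt = γΔτ = 1.0666 × 43.4 = 46.3 minutes.

46.3 minutes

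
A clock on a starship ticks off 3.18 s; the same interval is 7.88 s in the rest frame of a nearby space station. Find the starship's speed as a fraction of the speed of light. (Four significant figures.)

γ = Δt/Δτ = 7.88/3.18 = 2.478.
β = √(1 − 1/γ²) = √(1 − 0.162854) = √0.837146 = 0.9150.

0.9150c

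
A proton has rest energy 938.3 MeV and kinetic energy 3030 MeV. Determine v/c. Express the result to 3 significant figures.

0.972

γ = 1 + K/(mc²) = 1 + 3030/938.3 = 4.2292.
β = √(1 − 1/γ²) = √(1 − 0.0559092) = √0.9440908 = 0.972.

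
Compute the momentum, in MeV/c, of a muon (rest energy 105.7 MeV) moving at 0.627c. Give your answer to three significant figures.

85.1 MeV/c

Lorentz factor: γ = (1 − 0.393129)^(−1/2) = 1.2837.
Momentum: p = γβ·mc = 1.2837 × 0.627 × 105.7 MeV/c = 85.1 MeV/c.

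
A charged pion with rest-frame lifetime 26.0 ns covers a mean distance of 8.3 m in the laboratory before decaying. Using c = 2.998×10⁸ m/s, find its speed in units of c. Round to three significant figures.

0.729c

d = βγcτ ⇒ βγ = d/(cτ) = 8.300 m / (7.7948 m) = 1.0648.
β = (βγ)/√(1+(βγ)²) = 1.0648/√2.1338 = 0.729.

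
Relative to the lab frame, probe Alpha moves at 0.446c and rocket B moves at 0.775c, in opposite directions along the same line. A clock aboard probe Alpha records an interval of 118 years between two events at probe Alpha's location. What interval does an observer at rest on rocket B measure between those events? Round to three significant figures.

Transform probe Alpha's velocity into rocket B's frame: (0.446 + 0.775)/(1 + 0.446·0.775) = 1.221/1.34565, so the relative speed is 0.90737c.
At |u| = 0.90737c, γ = (1 − 0.82332)^(−1/2) = 2.3791.
The clock on probe Alpha records proper time, so rocket B measures Δt = γΔτ = 2.3791 × 118 = 281 years.

281 years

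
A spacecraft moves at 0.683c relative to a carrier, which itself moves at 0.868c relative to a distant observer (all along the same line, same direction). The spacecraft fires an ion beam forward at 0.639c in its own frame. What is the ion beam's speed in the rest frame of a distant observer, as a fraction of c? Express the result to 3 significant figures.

0.994c

Compose velocities in two stages. Stage 1 (into S'): u₁ = (0.639+0.683)/(1+0.639×0.683) = 0.92033.
Stage 2 (into S): u = (0.92033+0.868)/(1+0.92033×0.868) = 0.99415, so the speed is 0.994c.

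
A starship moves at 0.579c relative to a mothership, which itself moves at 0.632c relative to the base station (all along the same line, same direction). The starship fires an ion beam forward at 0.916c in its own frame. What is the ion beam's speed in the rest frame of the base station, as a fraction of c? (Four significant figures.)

Apply u = (u'+v)/(1+u'v) twice. Ion beam in the mothership frame: (0.916+0.579)/(1+0.916·0.579) = 1.495/1.530364 = 0.97689c.
That velocity, transformed to the rest frame of the base station: (0.97689+0.632)/(1+0.97689·0.632) = 1.60889/1.61739448 = 0.99474c.

0.9947c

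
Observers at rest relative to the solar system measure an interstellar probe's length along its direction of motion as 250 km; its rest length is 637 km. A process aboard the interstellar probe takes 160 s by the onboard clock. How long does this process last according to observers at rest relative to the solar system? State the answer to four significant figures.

407.7 s

From L = L₀/γ: γ = 637/250 = 2.548.
The same γ dilates the second interval: 2.548 × 160 s = 407.7 s.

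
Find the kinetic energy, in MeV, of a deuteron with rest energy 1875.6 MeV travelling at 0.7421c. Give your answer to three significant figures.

β² = 0.55071241, so γ = 1/√0.44928759 = 1.49189.
Kinetic energy: K = (γ − 1)mc² = (1.49189 − 1) × 1875.6 MeV = 0.49189 × 1875.6 = 923 MeV.

923 MeV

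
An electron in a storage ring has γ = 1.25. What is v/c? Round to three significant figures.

β = √(1 − 1/γ²) = √(1 − 1/1.5625) = √0.36 = 0.600.

0.600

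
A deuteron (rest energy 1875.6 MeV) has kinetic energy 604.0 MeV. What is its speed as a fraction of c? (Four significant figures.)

0.6541c

γ = 1 + K/(mc²) = 1 + 604.0/1875.6 = 1.322.
β = √(1 − 1/γ²) = √(1 − 0.572186) = √0.427814 = 0.6541.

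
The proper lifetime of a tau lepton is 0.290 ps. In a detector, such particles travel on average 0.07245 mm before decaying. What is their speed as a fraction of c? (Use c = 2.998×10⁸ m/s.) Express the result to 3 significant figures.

0.640c

Let x = d/(cτ) = 7.245×10^-5 m / (2.998×10⁸ m/s × 2.900×10^-13 s) = 0.83331. Since d = βγcτ, x = βγ = β/√(1−β²).
Solving: β² = x²/(1+x²) = 0.694406/1.694406 = 0.409823, so β = 0.640.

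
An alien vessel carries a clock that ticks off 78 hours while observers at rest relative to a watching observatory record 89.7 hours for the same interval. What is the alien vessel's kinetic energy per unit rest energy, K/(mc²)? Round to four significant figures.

0.1500

The time-dilation ratio gives γ = 89.7/78 = 1.15.
K/(mc²) = γ − 1 = 1.15 − 1 = 0.1500.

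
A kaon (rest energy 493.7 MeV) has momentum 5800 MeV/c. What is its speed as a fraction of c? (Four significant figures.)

βγ = pc/(mc²) = 5800/493.7 = 11.748.
Since γ² = 1 + (βγ)² = 139.016, γ = √139.016 = 11.7905, and β = (βγ)/γ = 11.748/11.7905 = 0.9964.

0.9964c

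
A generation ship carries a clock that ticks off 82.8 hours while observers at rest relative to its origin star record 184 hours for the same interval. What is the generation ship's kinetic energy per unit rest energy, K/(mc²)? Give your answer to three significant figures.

The time-dilation ratio gives γ = 184/82.8 = 2.22222.
K/(mc²) = γ − 1 = 2.22222 − 1 = 1.22.

1.22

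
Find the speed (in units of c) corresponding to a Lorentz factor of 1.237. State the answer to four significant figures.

β = √(1 − 1/γ²) = √(1 − 1/1.530169) = √0.346477 = 0.5886.

0.5886c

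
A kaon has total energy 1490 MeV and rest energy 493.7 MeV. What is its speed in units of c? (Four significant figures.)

0.9435c

Total energy E = γmc² gives γ = 1490/493.7 = 3.018.
Hence β = √(1 − 1/γ²) = √(1 − 0.10979) = √0.89021 = 0.9435.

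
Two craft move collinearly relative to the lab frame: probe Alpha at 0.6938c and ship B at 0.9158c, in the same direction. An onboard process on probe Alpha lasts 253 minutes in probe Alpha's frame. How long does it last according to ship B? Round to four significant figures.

318.9 minutes

Transform probe Alpha's velocity into ship B's frame: (0.6938 − 0.9158)/(1 − 0.6938·0.9158) = −0.222/0.36461796, so the relative speed is 0.60886c.
At |u| = 0.60886c, γ = (1 − 0.37071)^(−1/2) = 1.2606.
The clock on probe Alpha records proper time, so ship B measures Δt = γΔτ = 1.2606 × 253 = 318.9 minutes.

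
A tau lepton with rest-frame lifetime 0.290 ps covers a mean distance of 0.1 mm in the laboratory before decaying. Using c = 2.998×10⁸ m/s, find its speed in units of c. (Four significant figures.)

Let x = d/(cτ) = 1.000×10^-4 m / (2.998×10⁸ m/s × 2.900×10^-13 s) = 1.1502. Since d = βγcτ, x = βγ = β/√(1−β²).
Solving: β² = x²/(1+x²) = 1.32296/2.32296 = 0.569515, so β = 0.7547.

0.7547c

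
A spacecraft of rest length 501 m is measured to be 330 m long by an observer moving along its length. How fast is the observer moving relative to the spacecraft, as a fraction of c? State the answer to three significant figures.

Length contraction gives γ = L₀/L = 501/330 = 1.5182.
β = √(1 − 1/γ²) = √0.566148 = 0.752.

0.752c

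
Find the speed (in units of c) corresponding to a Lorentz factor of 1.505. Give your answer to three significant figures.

0.747c

β = √(1 − 1/γ²) = √(1 − 1/2.265025) = √0.558504 = 0.747.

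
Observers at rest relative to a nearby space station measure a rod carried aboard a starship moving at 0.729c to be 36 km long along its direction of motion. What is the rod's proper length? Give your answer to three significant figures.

52.6 km

With β = 0.729, γ = 1/√(1 − 0.729²) = 1/√0.468559 = 1.4609.
Proper length: L₀ = γ·L = 1.4609 × 36 = 52.6 km.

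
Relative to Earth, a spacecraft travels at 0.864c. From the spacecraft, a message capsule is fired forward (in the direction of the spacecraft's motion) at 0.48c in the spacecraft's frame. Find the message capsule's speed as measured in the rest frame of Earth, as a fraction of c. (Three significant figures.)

In units of c, u = (u' + v)/(1 + u'v) with u' = 0.48 and v = 0.864.
Numerator: 0.48 + 0.864 = 1.344. Denominator: 1 + (0.48)(0.864) = 1.41472.
u = 1.344/1.41472 = 0.95001, so the speed is 0.950c.

0.950c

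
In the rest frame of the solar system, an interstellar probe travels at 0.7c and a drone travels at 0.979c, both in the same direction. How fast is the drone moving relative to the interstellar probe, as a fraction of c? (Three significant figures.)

0.887c

Transform to the interstellar probe's frame: u' = (u − v)/(1 − uv/c²).
u' = (0.979 − 0.7)/(1 − 0.979×0.7) = 0.279/0.3147 = 0.88656.
Speed in the interstellar probe's frame: 0.887c (in the same direction).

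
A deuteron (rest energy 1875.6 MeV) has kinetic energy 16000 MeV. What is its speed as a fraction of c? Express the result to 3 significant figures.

0.994c

K = (γ−1)mc², so γ = 1 + 16000/1875.6 = 9.5306.
Then v/c = √(1 − γ⁻²) = √(1 − 0.0110093) = √0.9889907 = 0.994.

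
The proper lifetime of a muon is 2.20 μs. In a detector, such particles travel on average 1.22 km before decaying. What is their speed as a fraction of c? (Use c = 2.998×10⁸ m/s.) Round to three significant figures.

0.880c

Let x = d/(cτ) = 1220 m / (2.998×10⁸ m/s × 2.200×10^-6 s) = 1.8497. Since d = βγcτ, x = βγ = β/√(1−β²).
Solving: β² = x²/(1+x²) = 3.42139/4.42139 = 0.773827, so β = 0.880.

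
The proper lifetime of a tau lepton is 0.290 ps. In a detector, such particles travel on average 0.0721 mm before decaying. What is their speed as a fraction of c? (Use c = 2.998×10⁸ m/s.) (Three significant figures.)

d = βγcτ ⇒ βγ = d/(cτ) = 7.210×10^-5 m / (8.6942×10^-5 m) = 0.82929.
β = (βγ)/√(1+(βγ)²) = 0.82929/√1.687722 = 0.638.

0.638c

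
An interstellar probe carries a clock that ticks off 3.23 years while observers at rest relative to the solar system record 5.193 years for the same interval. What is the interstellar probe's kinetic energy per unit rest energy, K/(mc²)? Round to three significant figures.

0.608

γ = Δt/Δτ = 5.193/3.23 = 1.60774.
Since K = (γ−1)mc², K/(mc²) = 1.60774 − 1 = 0.608.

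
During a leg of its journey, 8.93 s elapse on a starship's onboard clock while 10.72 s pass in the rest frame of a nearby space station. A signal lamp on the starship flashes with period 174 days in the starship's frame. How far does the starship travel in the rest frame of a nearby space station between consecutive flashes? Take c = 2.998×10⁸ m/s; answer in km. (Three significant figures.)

From Δt = γΔτ: γ = 10.72/8.93 = 1.20045.
β = √(1 − 1/γ²) = 0.55324. Lab-frame period = γτ = 1.20045×174 days = 208.88 days. Distance = βc × γτ = 0.55324 × 2.998×10⁸ m/s × 18047232 s = 2.9933×10^15 m = 2.99×10^12 km.

2.99×10^12 km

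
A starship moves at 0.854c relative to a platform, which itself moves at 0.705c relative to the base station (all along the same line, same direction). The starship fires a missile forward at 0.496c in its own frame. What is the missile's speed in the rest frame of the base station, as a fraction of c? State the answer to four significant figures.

0.9909c

First combine the missile and starship (S''→S'): u₁ = (0.496 + 0.854)/(1 + 0.496×0.854) = 1.35/1.423584 = 0.94831.
Then combine with the platform (S'→S): u = (0.94831 + 0.705)/(1 + 0.94831×0.705) = 1.65331/1.66855855 = 0.99086.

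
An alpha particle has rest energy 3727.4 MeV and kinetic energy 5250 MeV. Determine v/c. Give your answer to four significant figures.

γ = 1 + K/(mc²) = 1 + 5250/3727.4 = 2.4085.
β = √(1 − 1/γ²) = √(1 − 0.172388) = √0.827612 = 0.9097.

0.9097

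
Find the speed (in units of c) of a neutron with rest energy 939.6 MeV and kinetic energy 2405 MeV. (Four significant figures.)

K = (γ−1)mc², so γ = 1 + 2405/939.6 = 3.5596.
Then v/c = √(1 − γ⁻²) = √(1 − 0.0789219) = √0.9210781 = 0.9597.

0.9597c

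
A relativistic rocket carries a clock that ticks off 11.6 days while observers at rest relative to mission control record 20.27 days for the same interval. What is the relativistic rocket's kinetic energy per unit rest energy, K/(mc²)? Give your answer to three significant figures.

The time-dilation ratio gives γ = 20.27/11.6 = 1.74741.
K/(mc²) = γ − 1 = 1.74741 − 1 = 0.747.

0.747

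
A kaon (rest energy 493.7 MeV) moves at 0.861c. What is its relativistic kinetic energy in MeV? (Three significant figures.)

477 MeV

Lorentz factor: γ = (1 − 0.741321)^(−1/2) = 1.96616.
Kinetic energy: K = (γ − 1)mc² = (1.96616 − 1) × 493.7 MeV = 0.96616 × 493.7 = 477 MeV.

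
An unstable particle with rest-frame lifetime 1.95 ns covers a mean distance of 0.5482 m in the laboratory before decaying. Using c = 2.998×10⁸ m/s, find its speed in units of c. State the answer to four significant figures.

d = βγcτ ⇒ βγ = d/(cτ) = 0.5482 m / (0.58461 m) = 0.93772.
β = (βγ)/√(1+(βγ)²) = 0.93772/√1.879319 = 0.6840.

0.6840c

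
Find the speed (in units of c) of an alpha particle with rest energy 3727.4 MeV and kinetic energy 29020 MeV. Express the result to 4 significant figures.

γ = 1 + K/(mc²) = 1 + 29020/3727.4 = 8.7856.
β = √(1 − 1/γ²) = √(1 − 0.0129556) = √0.9870444 = 0.9935.

0.9935c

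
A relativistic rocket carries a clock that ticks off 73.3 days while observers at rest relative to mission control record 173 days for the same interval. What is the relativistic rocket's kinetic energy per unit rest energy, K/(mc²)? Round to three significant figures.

The time-dilation ratio gives γ = 173/73.3 = 2.36016.
Since K = (γ−1)mc², K/(mc²) = 2.36016 − 1 = 1.36.

1.36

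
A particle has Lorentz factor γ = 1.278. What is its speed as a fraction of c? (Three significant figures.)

0.623c

β = √(1 − 1/γ²) = √(1 − 1/1.633284) = √0.387737 = 0.623.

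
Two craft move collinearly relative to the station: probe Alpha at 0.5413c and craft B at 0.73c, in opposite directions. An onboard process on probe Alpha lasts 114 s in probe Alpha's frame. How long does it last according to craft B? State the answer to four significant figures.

Speed of probe Alpha in craft B's frame: u = (v_A + v_B)/(1 + v_A v_B/c²) = (0.5413 + 0.73)/(1 + 0.5413×0.73) = 1.2713/1.395149 = 0.91123; |u| = 0.91123c.
At |u| = 0.91123c, γ = (1 − 0.83034)^(−1/2) = 2.4278.
Probe Alpha's interval is proper; time dilation gives Δt_B = γΔτ = 2.4278 × 114 s = 276.8 s.

276.8 s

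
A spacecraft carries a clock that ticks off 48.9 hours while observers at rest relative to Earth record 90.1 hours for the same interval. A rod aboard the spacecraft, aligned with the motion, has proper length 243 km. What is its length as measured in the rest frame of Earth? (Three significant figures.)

From Δt = γΔτ: γ = 90.1/48.9 = 1.84254.
L = L₀/γ = 243/1.84254 = 132 km.

132 km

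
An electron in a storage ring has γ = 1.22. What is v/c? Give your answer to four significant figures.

0.5728

β = √(1 − 1/γ²) = √(1 − 1/1.4884) = √0.328138 = 0.5728.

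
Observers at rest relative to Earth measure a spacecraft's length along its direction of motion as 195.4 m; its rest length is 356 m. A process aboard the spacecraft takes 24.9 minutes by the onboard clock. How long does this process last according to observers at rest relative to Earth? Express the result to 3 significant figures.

45.4 minutes

From L = L₀/γ: γ = 356/195.4 = 1.8219.
Δt = γΔτ = 1.8219 × 24.9 = 45.4 minutes.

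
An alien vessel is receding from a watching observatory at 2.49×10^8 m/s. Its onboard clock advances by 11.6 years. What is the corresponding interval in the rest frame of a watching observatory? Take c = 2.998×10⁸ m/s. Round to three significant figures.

20.8 years

β = v/c = (2.49×10^8 m/s)/(2.998×10⁸ m/s) = 0.830554.
γ = 1/√(1 − β²) = 1/√(1 − 0.6898199) = 1/√0.3101801 = 1/0.556938 = 1.7955.
The onboard clock measures proper time, so the interval in the rest frame of a watching observatory is dilated: Δt = γ·Δτ = 1.7955 × 11.6 years = 20.8 years.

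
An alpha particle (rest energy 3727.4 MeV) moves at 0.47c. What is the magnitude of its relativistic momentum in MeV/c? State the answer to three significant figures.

1980 MeV/c

With β = 0.47, γ = 1/√(1 − 0.47²) = 1/√0.7791 = 1.1329.
Momentum: p = γβ·mc = 1.1329 × 0.47 × 3727.4 MeV/c = 1980 MeV/c.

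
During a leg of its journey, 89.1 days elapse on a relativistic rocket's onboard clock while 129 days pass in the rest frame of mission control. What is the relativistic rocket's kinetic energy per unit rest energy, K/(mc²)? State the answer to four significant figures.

0.4478

From Δt = γΔτ: γ = 129/89.1 = 1.44781.
Since K = (γ−1)mc², K/(mc²) = 1.44781 − 1 = 0.4478.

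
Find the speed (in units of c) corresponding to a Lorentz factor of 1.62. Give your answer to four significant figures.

β = √(1 − 1/γ²) = √(1 − 1/2.6244) = √0.618961 = 0.7867.

0.7867c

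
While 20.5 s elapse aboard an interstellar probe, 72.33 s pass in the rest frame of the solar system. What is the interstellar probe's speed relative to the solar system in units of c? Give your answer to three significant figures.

0.959c

γ = Δt/Δτ = 72.33/20.5 = 3.5283.
β = √(1 − 1/γ²) = √(1 − 0.0803284) = √0.9196716 = 0.959.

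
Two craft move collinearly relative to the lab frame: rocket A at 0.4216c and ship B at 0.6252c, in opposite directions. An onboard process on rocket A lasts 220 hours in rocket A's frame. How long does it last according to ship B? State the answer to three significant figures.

393 hours

The velocity of rocket A relative to ship B is (0.4216 + 0.6252)c / (1 + 0.4216×0.6252) = 0.82844c; relative speed 0.82844c.
γ for this relative speed: γ = 1/√(1 − 0.686313) = 1.7855.
The clock on rocket A records proper time, so ship B measures Δt = γΔτ = 1.7855 × 220 = 393 hours.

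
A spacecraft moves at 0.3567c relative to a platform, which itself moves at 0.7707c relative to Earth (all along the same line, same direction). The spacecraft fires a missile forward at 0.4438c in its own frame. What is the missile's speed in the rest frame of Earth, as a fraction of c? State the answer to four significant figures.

Compose velocities in two stages. Stage 1 (into S'): u₁ = (0.4438+0.3567)/(1+0.4438×0.3567) = 0.6911.
Stage 2 (into S): u = (0.6911+0.7707)/(1+0.6911×0.7707) = 0.95378, so the speed is 0.9538c.

0.9538c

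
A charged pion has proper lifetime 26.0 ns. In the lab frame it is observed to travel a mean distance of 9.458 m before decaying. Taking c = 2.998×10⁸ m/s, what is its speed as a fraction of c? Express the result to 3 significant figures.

Lab distance = (lab lifetime)·v = γτ·βc, so βγ = d/(cτ) = 9.458/(2.998×10⁸ × 2.600×10^-8) = 1.2134.
With βγ = 1.2134: γ² = 1 + (βγ)² = 2.47234, and β = (βγ)/γ = 1.2134/1.57237 = 0.772.

0.772c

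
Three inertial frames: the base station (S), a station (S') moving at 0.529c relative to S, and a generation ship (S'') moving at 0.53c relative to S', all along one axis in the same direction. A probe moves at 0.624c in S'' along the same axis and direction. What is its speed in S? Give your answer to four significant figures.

0.9571c

First combine the probe and generation ship (S''→S'): u₁ = (0.624 + 0.53)/(1 + 0.624×0.53) = 1.154/1.33072 = 0.8672.
Then combine with the station (S'→S): u = (0.8672 + 0.529)/(1 + 0.8672×0.529) = 1.3962/1.4587488 = 0.95712.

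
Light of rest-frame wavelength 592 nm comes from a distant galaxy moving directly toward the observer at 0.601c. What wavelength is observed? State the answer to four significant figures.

295.5 nm

Relativistic Doppler for wavelength: λ_obs = λ_src · √((1−β)/(1+β)).
With β = 0.601: factor = √(0.399/1.601) = 0.49922.
λ_obs = 592 × 0.49922 = 295.5 nm.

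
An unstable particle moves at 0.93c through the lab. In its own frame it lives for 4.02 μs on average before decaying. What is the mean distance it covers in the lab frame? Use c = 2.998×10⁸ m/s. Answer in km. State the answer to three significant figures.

3.05 km

Lorentz factor: γ = (1 − 0.8649)^(−1/2) = 2.7206.
Lab-frame lifetime: Δt = γτ = 2.7206 × 4.02 μs = 10.937 μs.
Distance: d = vΔt = 0.93 × 2.998×10⁸ m/s × 1.0937×10^-5 s = 3050 m = 3.05 km.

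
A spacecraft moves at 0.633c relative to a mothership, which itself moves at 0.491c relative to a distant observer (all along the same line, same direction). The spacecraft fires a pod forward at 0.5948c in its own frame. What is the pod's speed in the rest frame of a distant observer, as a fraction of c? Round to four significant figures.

Compose velocities in two stages. Stage 1 (into S'): u₁ = (0.5948+0.633)/(1+0.5948×0.633) = 0.89197.
Stage 2 (into S): u = (0.89197+0.491)/(1+0.89197×0.491) = 0.96176, so the speed is 0.9618c.

0.9618c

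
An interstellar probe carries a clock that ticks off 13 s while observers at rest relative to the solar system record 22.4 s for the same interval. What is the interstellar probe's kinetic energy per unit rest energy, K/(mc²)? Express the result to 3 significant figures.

γ = Δt/Δτ = 22.4/13 = 1.72308.
Since K = (γ−1)mc², K/(mc²) = 1.72308 − 1 = 0.723.

0.723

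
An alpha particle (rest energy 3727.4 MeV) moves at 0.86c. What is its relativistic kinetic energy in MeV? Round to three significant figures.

3580 MeV

With β = 0.86, γ = 1/√(1 − 0.86²) = 1/√0.2604 = 1.95965.
Kinetic energy: K = (γ − 1)mc² = (1.95965 − 1) × 3727.4 MeV = 0.95965 × 3727.4 = 3580 MeV.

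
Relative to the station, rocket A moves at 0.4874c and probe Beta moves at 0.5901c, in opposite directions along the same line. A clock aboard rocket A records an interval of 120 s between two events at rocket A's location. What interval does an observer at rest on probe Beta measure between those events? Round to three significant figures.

The velocity of rocket A relative to probe Beta is (0.4874 + 0.5901)c / (1 + 0.4874×0.5901) = 0.83682c; relative speed 0.83682c.
At |u| = 0.83682c, γ = (1 − 0.700268)^(−1/2) = 1.8266.
The clock on rocket A records proper time, so probe Beta measures Δt = γΔτ = 1.8266 × 120 = 219 s.

219 s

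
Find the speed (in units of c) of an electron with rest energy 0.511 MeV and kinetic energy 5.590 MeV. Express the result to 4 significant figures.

0.9965c

K = (γ−1)mc², so γ = 1 + 5.590/0.511 = 11.939.
Then v/c = √(1 − γ⁻²) = √(1 − 0.00701559) = √0.99298441 = 0.9965.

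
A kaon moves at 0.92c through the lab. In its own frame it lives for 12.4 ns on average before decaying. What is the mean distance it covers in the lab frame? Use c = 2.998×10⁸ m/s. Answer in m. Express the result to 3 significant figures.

8.73 m

γ = 1/√(1 − β²) = 1/√(1 − 0.8464) = 1/√0.1536 = 1/0.391918 = 2.5516.
Lab-frame lifetime: Δt = γτ = 2.5516 × 12.4 ns = 31.64 ns.
Distance: d = vΔt = 0.92 × 2.998×10⁸ m/s × 3.1640×10^-8 s = 8.73 m.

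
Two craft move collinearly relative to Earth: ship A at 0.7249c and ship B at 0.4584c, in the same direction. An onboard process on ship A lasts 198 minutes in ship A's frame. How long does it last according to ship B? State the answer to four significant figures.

Transform ship A's velocity into ship B's frame: (0.7249 − 0.4584)/(1 − 0.7249·0.4584) = 0.2665/0.66770584, so the relative speed is 0.39913c.
At |u| = 0.39913c, γ = (1 − 0.159305)^(−1/2) = 1.0906.
Ship A's interval is proper; time dilation gives Δt_B = γΔτ = 1.0906 × 198 minutes = 215.9 minutes.

215.9 minutes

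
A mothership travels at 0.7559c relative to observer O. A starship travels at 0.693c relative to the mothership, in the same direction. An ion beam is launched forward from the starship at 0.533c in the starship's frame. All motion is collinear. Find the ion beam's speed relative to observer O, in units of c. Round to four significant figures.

0.9848c

Compose velocities in two stages. Stage 1 (into S'): u₁ = (0.533+0.693)/(1+0.533×0.693) = 0.8953.
Stage 2 (into S): u = (0.8953+0.7559)/(1+0.8953×0.7559) = 0.98476, so the speed is 0.9848c.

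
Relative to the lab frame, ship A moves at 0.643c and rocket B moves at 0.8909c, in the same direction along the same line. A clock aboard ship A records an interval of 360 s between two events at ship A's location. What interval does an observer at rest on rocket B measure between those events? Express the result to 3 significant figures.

442 s

Speed of ship A in rocket B's frame: u = (v_A − v_B)/(1 − v_A v_B/c²) = (0.643 − 0.8909)/(1 − 0.643×0.8909) = −0.2479/0.4271513 = −0.58036; |u| = 0.58036c.
γ for this relative speed: γ = 1/√(1 − 0.336818) = 1.228.
Ship A's interval is proper; time dilation gives Δt_B = γΔτ = 1.228 × 360 s = 442 s.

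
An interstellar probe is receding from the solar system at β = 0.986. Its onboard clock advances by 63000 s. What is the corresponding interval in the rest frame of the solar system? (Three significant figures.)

β² = 0.972196, so γ = 1/√0.027804 = 5.9972.
Time dilation: Δt = γ·Δτ = 5.9972 × 63000 = 3.78×10^5 s.

3.78×10^5 s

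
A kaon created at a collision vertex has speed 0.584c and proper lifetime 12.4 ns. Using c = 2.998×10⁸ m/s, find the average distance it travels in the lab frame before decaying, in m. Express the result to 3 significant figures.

2.67 m

Lorentz factor: γ = (1 − 0.341056)^(−1/2) = 1.2319.
Lab-frame lifetime: Δt = γτ = 1.2319 × 12.4 ns = 15.276 ns.
Distance: d = vΔt = 0.584 × 2.998×10⁸ m/s × 1.5276×10^-8 s = 2.67 m.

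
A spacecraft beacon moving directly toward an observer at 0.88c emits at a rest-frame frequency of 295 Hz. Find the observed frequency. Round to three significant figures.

Relativistic Doppler (source moving toward): f_obs = f_src · √((1+β)/(1−β)).
With β = 0.88: factor = √(1.88/0.12) = 3.9581.
f_obs = 295 × 3.9581 = 1170 Hz.

1170 Hz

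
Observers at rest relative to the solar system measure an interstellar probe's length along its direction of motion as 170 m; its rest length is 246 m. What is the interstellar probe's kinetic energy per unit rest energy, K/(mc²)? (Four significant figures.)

0.4471

Length contraction gives γ = L₀/L = 246/170 = 1.44706.
K/(mc²) = γ − 1 = 1.44706 − 1 = 0.4471.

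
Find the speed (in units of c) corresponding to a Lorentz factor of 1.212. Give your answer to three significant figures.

β = √(1 − 1/γ²) = √(1 − 1/1.468944) = √0.319239 = 0.565.

0.565c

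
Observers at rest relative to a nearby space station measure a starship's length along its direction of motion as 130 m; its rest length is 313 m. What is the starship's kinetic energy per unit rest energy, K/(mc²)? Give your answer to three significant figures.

γ = L₀/L = 313/130 = 2.40769.
Since K = (γ−1)mc², K/(mc²) = 2.40769 − 1 = 1.41.

1.41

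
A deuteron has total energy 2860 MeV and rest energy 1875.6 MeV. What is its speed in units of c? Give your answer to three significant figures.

γ = E/(mc²) = 2860/1875.6 = 1.5248.
β = √(1 − 1/γ²) = √(1 − 0.430105) = √0.569895 = 0.755.

0.755c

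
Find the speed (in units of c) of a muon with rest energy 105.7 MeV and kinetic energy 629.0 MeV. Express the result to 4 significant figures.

γ = 1 + K/(mc²) = 1 + 629.0/105.7 = 6.9508.
β = √(1 − 1/γ²) = √(1 − 0.0206981) = √0.9793019 = 0.9896.

0.9896c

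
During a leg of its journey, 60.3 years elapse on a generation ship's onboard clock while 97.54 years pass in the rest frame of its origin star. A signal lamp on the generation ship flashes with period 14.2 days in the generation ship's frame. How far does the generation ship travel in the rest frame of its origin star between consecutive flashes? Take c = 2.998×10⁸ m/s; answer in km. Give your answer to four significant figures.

From Δt = γΔτ: γ = 97.54/60.3 = 1.61758.
β = √(1 − 1/γ²) = 0.78601. Lab-frame period = γτ = 1.61758×14.2 days = 22.97 days. Distance = βc × γτ = 0.78601 × 2.998×10⁸ m/s × 1984608 s = 4.6766×10^14 m = 4.677×10^11 km.

4.677×10^11 km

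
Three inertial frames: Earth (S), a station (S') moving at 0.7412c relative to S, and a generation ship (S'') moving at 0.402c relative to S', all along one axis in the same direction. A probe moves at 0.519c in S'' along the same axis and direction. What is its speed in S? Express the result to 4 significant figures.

0.9606c

Apply u = (u'+v)/(1+u'v) twice. Probe in the station frame: (0.519+0.402)/(1+0.519·0.402) = 0.921/1.208638 = 0.76201c.
That velocity, transformed to the rest frame of Earth: (0.76201+0.7412)/(1+0.76201·0.7412) = 1.50321/1.564801812 = 0.96064c.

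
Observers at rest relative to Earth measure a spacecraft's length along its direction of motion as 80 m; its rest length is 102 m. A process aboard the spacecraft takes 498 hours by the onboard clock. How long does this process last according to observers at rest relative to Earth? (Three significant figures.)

635 hours

γ = L₀/L = 102/80 = 1.275.
Δt = γΔτ = 1.275 × 498 = 635 hours.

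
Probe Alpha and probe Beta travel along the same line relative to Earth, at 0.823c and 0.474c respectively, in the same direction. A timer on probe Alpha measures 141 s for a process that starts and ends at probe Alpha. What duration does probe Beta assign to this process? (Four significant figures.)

171.9 s

Transform probe Alpha's velocity into probe Beta's frame: (0.823 − 0.474)/(1 − 0.823·0.474) = 0.349/0.609898, so the relative speed is 0.57223c.
At |u| = 0.57223c, γ = (1 − 0.327447)^(−1/2) = 1.2194.
Probe Alpha's interval is proper; time dilation gives Δt_B = γΔτ = 1.2194 × 141 s = 171.9 s.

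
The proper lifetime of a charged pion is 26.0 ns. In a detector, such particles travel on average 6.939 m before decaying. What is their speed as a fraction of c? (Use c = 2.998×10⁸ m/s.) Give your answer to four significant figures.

Lab distance = (lab lifetime)·v = γτ·βc, so βγ = d/(cτ) = 6.939/(2.998×10⁸ × 2.600×10^-8) = 0.89021.
With βγ = 0.89021: γ² = 1 + (βγ)² = 1.792474, and β = (βγ)/γ = 0.89021/1.33883 = 0.6649.

0.6649c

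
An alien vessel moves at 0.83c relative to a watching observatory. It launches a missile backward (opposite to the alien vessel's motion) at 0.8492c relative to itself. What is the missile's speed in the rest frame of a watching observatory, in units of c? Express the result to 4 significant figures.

In units of c, u = (u' + v)/(1 + u'v) with u' = −0.8492 and v = 0.83.
Numerator: −0.8492 + 0.83 = −0.0192. Denominator: 1 + (−0.8492)(0.83) = 0.295164.
u = −0.0192/0.295164 = −0.065049, so the speed is 0.06505c.

0.06505c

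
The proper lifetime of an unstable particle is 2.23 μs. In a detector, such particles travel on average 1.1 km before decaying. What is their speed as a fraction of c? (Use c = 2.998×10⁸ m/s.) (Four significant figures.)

0.8545c

d = βγcτ ⇒ βγ = d/(cτ) = 1100 m / (668.554 m) = 1.6453.
β = (βγ)/√(1+(βγ)²) = 1.6453/√3.70701 = 0.8545.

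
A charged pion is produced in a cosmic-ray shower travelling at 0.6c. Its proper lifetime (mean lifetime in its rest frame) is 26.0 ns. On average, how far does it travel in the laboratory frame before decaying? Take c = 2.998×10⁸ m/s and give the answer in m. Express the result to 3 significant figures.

5.85 m

β² = 0.36, so γ = 1/√0.64 = 1.25.
Lab-frame lifetime: Δt = γτ = 1.25 × 26.0 ns = 32.5 ns.
Distance: d = vΔt = 0.6 × 2.998×10⁸ m/s × 3.2500×10^-8 s = 5.85 m.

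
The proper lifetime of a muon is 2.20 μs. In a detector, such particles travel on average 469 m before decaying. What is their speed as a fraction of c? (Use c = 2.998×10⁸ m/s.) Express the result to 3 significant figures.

d = βγcτ ⇒ βγ = d/(cτ) = 469.0 m / (659.56 m) = 0.71108.
β = (βγ)/√(1+(βγ)²) = 0.71108/√1.505635 = 0.580.

0.580c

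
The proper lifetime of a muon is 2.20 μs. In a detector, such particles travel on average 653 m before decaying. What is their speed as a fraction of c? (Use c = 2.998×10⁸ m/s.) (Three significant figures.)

Lab distance = (lab lifetime)·v = γτ·βc, so βγ = d/(cτ) = 653.0/(2.998×10⁸ × 2.200×10^-6) = 0.99005.
With βγ = 0.99005: γ² = 1 + (βγ)² = 1.980199, and β = (βγ)/γ = 0.99005/1.4072 = 0.704.

0.704c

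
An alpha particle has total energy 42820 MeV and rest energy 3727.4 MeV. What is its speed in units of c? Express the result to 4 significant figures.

0.9962c

Total energy E = γmc² gives γ = 42820/3727.4 = 11.488.
Hence β = √(1 − 1/γ²) = √(1 − 0.00757724) = √0.99242276 = 0.9962.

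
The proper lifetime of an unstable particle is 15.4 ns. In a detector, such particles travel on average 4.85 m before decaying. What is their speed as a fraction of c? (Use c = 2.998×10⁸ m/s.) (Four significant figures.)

d = βγcτ ⇒ βγ = d/(cτ) = 4.850 m / (4.61692 m) = 1.0505.
β = (βγ)/√(1+(βγ)²) = 1.0505/√2.10355 = 0.7243.

0.7243c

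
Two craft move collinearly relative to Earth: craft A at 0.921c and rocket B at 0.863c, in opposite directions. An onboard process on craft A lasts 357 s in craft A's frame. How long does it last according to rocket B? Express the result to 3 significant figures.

Transform craft A's velocity into rocket B's frame: (0.921 + 0.863)/(1 + 0.921·0.863) = 1.784/1.794823, so the relative speed is 0.99397c.
At |u| = 0.99397c, γ = (1 − 0.987976)^(−1/2) = 9.1196.
The clock on craft A records proper time, so rocket B measures Δt = γΔτ = 9.1196 × 357 = 3260 s.

3260 s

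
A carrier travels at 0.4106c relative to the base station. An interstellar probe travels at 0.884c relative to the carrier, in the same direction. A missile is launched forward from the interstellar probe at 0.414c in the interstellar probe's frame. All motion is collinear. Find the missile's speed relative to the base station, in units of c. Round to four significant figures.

Apply u = (u'+v)/(1+u'v) twice. Missile in the carrier frame: (0.414+0.884)/(1+0.414·0.884) = 1.298/1.365976 = 0.95024c.
That velocity, transformed to the rest frame of the base station: (0.95024+0.4106)/(1+0.95024·0.4106) = 1.36084/1.390168544 = 0.9789c.

0.9789c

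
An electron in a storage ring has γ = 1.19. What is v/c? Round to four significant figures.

β = √(1 − 1/γ²) = √(1 − 1/1.4161) = √0.293835 = 0.5421.

0.5421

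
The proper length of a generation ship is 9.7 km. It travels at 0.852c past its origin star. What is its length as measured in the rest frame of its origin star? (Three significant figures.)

Lorentz factor: γ = (1 − 0.725904)^(−1/2) = 1.9101.
Length contraction: L = L₀/γ = 9.7/1.9101 = 5.08 km.

5.08 km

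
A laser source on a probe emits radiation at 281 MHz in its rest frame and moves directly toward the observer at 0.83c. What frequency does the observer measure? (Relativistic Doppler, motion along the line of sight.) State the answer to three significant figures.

922 MHz

Relativistic Doppler (source moving toward): f_obs = f_src · √((1+β)/(1−β)).
With β = 0.83: factor = √(1.83/0.17) = 3.281.
f_obs = 281 × 3.281 = 922 MHz.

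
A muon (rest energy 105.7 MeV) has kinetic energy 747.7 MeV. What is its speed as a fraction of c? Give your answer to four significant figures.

γ = 1 + K/(mc²) = 1 + 747.7/105.7 = 8.0738.
β = √(1 − 1/γ²) = √(1 − 0.0153407) = √0.9846593 = 0.9923.

0.9923c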